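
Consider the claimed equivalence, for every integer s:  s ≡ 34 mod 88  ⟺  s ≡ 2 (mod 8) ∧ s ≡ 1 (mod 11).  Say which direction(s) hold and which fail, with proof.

Both directions hold; the statement is true.

Forward direction. Suppose s ≡ 34 (mod 88); write s = 88j + 34. Since 8 ∣ 88, reducing mod 8 gives s ≡ 34 ≡ 2 (mod 8); since 11 ∣ 88, reducing mod 11 gives s ≡ 34 ≡ 1 (mod 11).

Converse. If s ≡ 2 (mod 8) and s ≡ 1 (mod 11), then by the Chinese remainder theorem s ≡ 34 (mod 88). This is exactly s ≡ 34 (mod 88).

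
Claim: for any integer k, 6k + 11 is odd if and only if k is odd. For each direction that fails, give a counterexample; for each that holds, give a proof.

Only the converse holds.

(⇒) This fails: take k = 2. Then 6k + 11 = 23, which is odd, yet k = 2 is even, not odd.

(⇐) Suppose k is odd. Since 6 is even, 6k is even for every k, so 6k + 11 has the same parity as 11, which is odd. Hence 6k + 11 is odd.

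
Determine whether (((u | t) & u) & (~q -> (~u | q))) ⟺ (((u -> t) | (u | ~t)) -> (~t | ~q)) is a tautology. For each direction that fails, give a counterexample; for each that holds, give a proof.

Forward direction. This fails. Under u = T, q = T, t = T, the left side is true but the right side is false.

Converse. This fails. Under u = F, q = F, t = F, the left side is false but the right side is true.

Both directions fail.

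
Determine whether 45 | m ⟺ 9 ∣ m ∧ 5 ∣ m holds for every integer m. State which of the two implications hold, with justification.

The biconditional holds.

(⟹) If 45 ∣ m, write m = 45q. Since 45 = 5·9, m = 9·(5q), so 9 ∣ m; and since 45 = 9·5, m = 5·(9q), so 5 ∣ m.

(⟸) Suppose 9 ∣ m and 5 ∣ m. Any common multiple of 9 and 5 is a multiple of their lcm; here gcd(9, 5) = 1, so lcm(9, 5) = 9·5 = 45, so 45 ∣ m.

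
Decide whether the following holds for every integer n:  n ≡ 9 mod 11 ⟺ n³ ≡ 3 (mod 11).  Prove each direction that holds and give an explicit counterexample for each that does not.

[⇒] Suppose n ≡ 9 mod 11. Write n = 11j + 9. Then (11j + 9)³ = 1331j³ + 3267j² + 2673j + 729 = 11(121j³ + 297j² + 243j + 66) + 3, so n³ ≡ 3 (mod 11).

[⇐] For the converse, argue contrapositively. If n ≢ 9 (mod 11), then n is congruent to one of 0, 1, 2, 3, 4, 5, 6, 7, 8, 10 modulo 11, and these give n³ ≡ 0, 1, 8, 5, 9, 4, 7, 2, 6, 10 respectively — never 3.

The biconditional holds.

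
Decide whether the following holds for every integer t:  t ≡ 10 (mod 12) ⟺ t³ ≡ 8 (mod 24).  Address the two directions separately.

Both directions fail.

Forward direction. This fails: take t = 10. Then 10 ≡ 10 (mod 12), but 10³ = 1000 ≡ 16 (mod 24), not 8.

Converse. This fails: take t = 2. Then 2³ = 8 ≡ 8 (mod 24), yet 2 ≡ 2 (mod 12), not 10.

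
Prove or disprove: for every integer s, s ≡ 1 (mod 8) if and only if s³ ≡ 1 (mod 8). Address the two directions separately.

(→) Suppose s ≡ 1 (mod 8). Write s = 8j + 1. Then (8j + 1)³ = 512j³ + 192j² + 24j + 1 = 8(64j³ + 24j² + 3j) + 1, so s³ ≡ 1 (mod 8).

(←) Conversely, suppose s³ ≡ 1 (mod 8). The only residue r in {0, …, 7} with r³ ≡ 1 (mod 8) is r = 1, so s ≡ 1 (mod 8).

Both implications hold.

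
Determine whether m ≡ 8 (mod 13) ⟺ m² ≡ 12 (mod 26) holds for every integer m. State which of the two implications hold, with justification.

Both directions fail.

(⇒) This fails: take m = 21. Then 21 ≡ 8 (mod 13), but 21² = 441 ≡ 25 (mod 26), not 12.

(⇐) This fails: take m = 18. Then 18² = 324 ≡ 12 (mod 26), yet 18 ≡ 5 (mod 13), not 8.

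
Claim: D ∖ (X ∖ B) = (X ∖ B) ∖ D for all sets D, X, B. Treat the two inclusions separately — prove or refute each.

Forward inclusion. This inclusion fails. Take D = {1}, X = ∅, B = ∅; then 1 ∈ D ∖ (X ∖ B) but 1 ∉ (X ∖ B) ∖ D.

Reverse inclusion. This inclusion fails. Take D = ∅, X = {1}, B = ∅; then 1 ∈ (X ∖ B) ∖ D but 1 ∉ D ∖ (X ∖ B).

(⊆) fails and (⊇) fails.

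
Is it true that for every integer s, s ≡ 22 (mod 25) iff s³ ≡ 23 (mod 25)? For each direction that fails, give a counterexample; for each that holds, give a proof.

Equivalent; both directions hold.

(⟹) Suppose s ≡ 22 (mod 25). Write s = 25j + 22. Then (25j + 22)³ = 15625j³ + 41250j² + 36300j + 10648 = 25(625j³ + 1650j² + 1452j + 425) + 23, so s³ ≡ 23 (mod 25).

(⟸) Conversely, suppose s³ ≡ 23 (mod 25). The only residue r in {0, …, 24} with r³ ≡ 23 (mod 25) is r = 22, so s ≡ 22 (mod 25).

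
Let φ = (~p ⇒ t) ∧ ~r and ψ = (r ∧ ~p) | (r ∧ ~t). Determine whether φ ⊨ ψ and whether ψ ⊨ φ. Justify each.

(→) This fails. Under t = T, p = F, r = F, the left side is true but the right side is false.

(←) This fails. Under t = F, p = F, r = T, the left side is false but the right side is true.

Neither direction holds.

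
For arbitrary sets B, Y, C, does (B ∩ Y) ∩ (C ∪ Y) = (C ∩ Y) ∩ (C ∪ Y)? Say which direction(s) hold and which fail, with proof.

Forward inclusion. This inclusion fails. Take B = {1}, Y = {1}, C = ∅; then 1 ∈ (B ∩ Y) ∩ (C ∪ Y) but 1 ∉ (C ∩ Y) ∩ (C ∪ Y).

Reverse inclusion. This inclusion fails. Take B = ∅, Y = {1}, C = {1}; then 1 ∈ (C ∩ Y) ∩ (C ∪ Y) but 1 ∉ (B ∩ Y) ∩ (C ∪ Y).

Both inclusions fail.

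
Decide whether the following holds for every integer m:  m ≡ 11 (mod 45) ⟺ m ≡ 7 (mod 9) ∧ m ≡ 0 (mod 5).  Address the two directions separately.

(⟹) This fails: m = 11 gives 11 ≡ 11 (mod 45) but 11 ≡ 2 (mod 9), so the conjunction on the right does not hold.

(⟸) This fails: m = 25 satisfies both congruences on the right (25 ≡ 7 mod 9 and 25 ≡ 0 mod 5) yet 25 ≡ 25 (mod 45), not 11.

Neither direction holds.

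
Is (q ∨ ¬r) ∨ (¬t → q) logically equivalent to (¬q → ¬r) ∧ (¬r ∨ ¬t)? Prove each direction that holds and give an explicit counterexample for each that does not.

(⇒) fails; (⇐) holds.

[⇒] This fails. Under t = T, r = T, q = F, the left side is true but the right side is false.

[⇐] Assume the antecedent. If r is true, the antecedent forces (t = F, r = T, q = T), and (q ∨ ¬r) ∨ (¬t → q) holds there. If r is false, (q ∨ ¬r) ∨ (¬t → q) reduces to true regardless of the other variables. Either way (q ∨ ¬r) ∨ (¬t → q) holds.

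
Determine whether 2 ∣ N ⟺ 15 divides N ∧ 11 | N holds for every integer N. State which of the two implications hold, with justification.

[⇒] This fails: take N = 2. Certainly 2 ∣ 2, but 15 ∤ 2.

[⇐] This fails: take N = 165. Both 15 ∣ 165 and 11 ∣ 165, yet 165 is not a multiple of 2 (since 165 = 82·2 + 1), so 2 ∤ 165.

Neither direction holds.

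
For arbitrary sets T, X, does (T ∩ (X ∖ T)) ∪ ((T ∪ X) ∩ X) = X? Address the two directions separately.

Both inclusions hold; the sets are equal.

Forward inclusion. Let x ∈ (T ∩ (X ∖ T)) ∪ ((T ∪ X) ∩ X). Then either x ∈ X and x ∉ T; or x ∈ T ∩ X. In each case x ∈ X, so (T ∩ (X ∖ T)) ∪ ((T ∪ X) ∩ X) ⊆ X.

Reverse inclusion. Let x ∈ X. Then either x ∈ X and x ∉ T; or x ∈ T ∩ X. In each case x ∈ (T ∩ (X ∖ T)) ∪ ((T ∪ X) ∩ X), so X ⊆ (T ∩ (X ∖ T)) ∪ ((T ∪ X) ∩ X).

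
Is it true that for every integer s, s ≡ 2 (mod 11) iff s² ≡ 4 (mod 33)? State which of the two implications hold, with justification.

Neither implication holds.

[⇒] This fails: take s = 24. Then 24 ≡ 2 (mod 11), but 24² = 576 ≡ 15 (mod 33), not 4.

[⇐] This fails: take s = 20. Then 20² = 400 ≡ 4 (mod 33), yet 20 ≡ 9 (mod 11), not 2.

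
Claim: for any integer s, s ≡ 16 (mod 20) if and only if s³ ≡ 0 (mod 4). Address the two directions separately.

[⇒] Suppose s ≡ 16 (mod 20). Then s³ ≡ 16³ = 4096 (mod 20), and since 4 ∣ 20, also s³ ≡ 0 (mod 4).

[⇐] This fails: take s = 0. Then 0³ = 0 ≡ 0 (mod 4), yet 0 ≡ 0 (mod 20), not 16.

Only the forward implication holds.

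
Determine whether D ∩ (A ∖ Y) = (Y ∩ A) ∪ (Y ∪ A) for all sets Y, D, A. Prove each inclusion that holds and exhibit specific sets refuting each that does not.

Only the forward inclusion holds.

Forward inclusion. Let x ∈ D ∩ (A ∖ Y). Then x ∈ D ∩ A and x ∉ Y, from which x ∈ (Y ∩ A) ∪ (Y ∪ A).

Reverse inclusion. This inclusion fails. Take Y = {1}, D = ∅, A = ∅; then 1 ∈ (Y ∩ A) ∪ (Y ∪ A) but 1 ∉ D ∩ (A ∖ Y).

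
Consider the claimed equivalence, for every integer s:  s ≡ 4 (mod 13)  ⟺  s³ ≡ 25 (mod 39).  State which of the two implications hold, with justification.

Neither direction holds.

(⟹) This fails: take s = 17. Then 17 ≡ 4 (mod 13), but 17³ = 4913 ≡ 38 (mod 39), not 25.

(⟸) This fails: take s = 10. Then 10³ = 1000 ≡ 25 (mod 39), yet 10 ≡ 10 (mod 13), not 4.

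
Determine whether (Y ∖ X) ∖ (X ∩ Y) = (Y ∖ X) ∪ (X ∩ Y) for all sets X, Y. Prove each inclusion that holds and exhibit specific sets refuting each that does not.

(⊆) holds; (⊇) fails.

(⟹) Let x ∈ (Y ∖ X) ∖ (X ∩ Y). Then x ∈ Y and x ∉ X, from which x ∈ (Y ∖ X) ∪ (X ∩ Y).

(⟸) This inclusion fails. Take X = {1}, Y = {1}; then 1 ∈ (Y ∖ X) ∪ (X ∩ Y) but 1 ∉ (Y ∖ X) ∖ (X ∩ Y).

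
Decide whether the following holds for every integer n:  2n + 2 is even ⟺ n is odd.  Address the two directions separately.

Forward direction. This fails: take n = 2. Then 2n + 2 = 6, which is even, yet n = 2 is even, not odd.

Converse. Suppose n is odd. Since 2 is even, 2n is even for every n, so 2n + 2 has the same parity as 2, which is even. Hence 2n + 2 is even.

(⇒) fails; (⇐) holds.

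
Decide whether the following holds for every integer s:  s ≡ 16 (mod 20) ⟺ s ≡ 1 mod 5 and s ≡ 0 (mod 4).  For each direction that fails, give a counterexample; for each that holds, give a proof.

The biconditional holds.

(⟹) Suppose s ≡ 16 (mod 20); write s = 20j + 16. Since 5 ∣ 20, reducing mod 5 gives s ≡ 16 ≡ 1 (mod 5); since 4 ∣ 20, reducing mod 4 gives s ≡ 16 ≡ 0 (mod 4).

(⟸) Conversely, if s ≡ 1 (mod 5) and s ≡ 0 (mod 4), then by the Chinese remainder theorem s ≡ 16 (mod 20). This is exactly s ≡ 16 (mod 20).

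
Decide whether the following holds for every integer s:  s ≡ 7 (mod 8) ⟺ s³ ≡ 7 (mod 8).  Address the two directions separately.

(⟹) Suppose s ≡ 7 (mod 8). Write s = 8j + 7. Then (8j + 7)³ = 512j³ + 1344j² + 1176j + 343 = 8(64j³ + 168j² + 147j + 42) + 7, so s³ ≡ 7 (mod 8).

(⟸) Conversely, suppose s³ ≡ 7 (mod 8). The only residue r in {0, …, 7} with r³ ≡ 7 (mod 8) is r = 7, so s ≡ 7 (mod 8).

Equivalent; both directions hold.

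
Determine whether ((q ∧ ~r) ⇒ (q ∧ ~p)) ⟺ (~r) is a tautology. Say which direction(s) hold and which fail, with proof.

Neither direction holds.

Forward direction. This fails. Under p = F, q = F, r = T, the left side is true but the right side is false.

Converse. This fails. Under p = T, q = T, r = F, the left side is false but the right side is true.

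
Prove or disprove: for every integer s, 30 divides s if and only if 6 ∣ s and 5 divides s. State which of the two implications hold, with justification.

Both directions hold; the statement is true.

[⇐] Suppose 6 ∣ s and 5 ∣ s. Any common multiple of 6 and 5 is a multiple of their lcm; here gcd(6, 5) = 1, so lcm(6, 5) = 6·5 = 30, so 30 ∣ s.

[⇒] If 30 ∣ s, write s = 30q. Since 30 = 5·6, s = 6·(5q), so 6 ∣ s; and since 30 = 6·5, s = 5·(6q), so 5 ∣ s.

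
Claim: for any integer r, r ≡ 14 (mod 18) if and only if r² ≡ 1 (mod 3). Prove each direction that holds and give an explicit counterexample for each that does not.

Forward direction. Suppose r ≡ 14 (mod 18). Then r² ≡ 14² = 196 (mod 18), and since 3 ∣ 18, also r² ≡ 1 (mod 3).

Converse. This fails: take r = 1. Then 1² = 1 ≡ 1 (mod 3), yet 1 ≡ 1 (mod 18), not 14.

Not equivalent: only (⇒) holds.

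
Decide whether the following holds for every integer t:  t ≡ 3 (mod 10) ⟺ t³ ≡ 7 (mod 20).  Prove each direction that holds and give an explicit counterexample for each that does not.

(⇒) fails; (⇐) holds.

[⇒] This fails: take t = 13. Then 13 ≡ 3 (mod 10), but 13³ = 2197 ≡ 17 (mod 20), not 7.

[⇐] Conversely, the residues r modulo 20 with r³ ≡ 7 (mod 20) are exactly {3}, and each is ≡ 3 (mod 10).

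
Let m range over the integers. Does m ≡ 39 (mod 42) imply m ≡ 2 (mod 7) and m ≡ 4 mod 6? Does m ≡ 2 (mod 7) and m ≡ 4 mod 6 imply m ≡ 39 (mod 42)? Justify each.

Forward direction. This fails: m = 39 gives 39 ≡ 39 (mod 42) but 39 ≡ 4 (mod 7), so the conjunction on the right does not hold.

Converse. This fails: m = 16 satisfies both congruences on the right (16 ≡ 2 mod 7 and 16 ≡ 4 mod 6) yet 16 ≡ 16 (mod 42), not 39.

(⇒) fails and (⇐) fails.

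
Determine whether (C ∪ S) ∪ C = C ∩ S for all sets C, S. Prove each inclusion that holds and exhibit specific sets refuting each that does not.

Reverse inclusion. Let x ∈ C ∩ S. Then x ∈ C ∩ S, from which x ∈ (C ∪ S) ∪ C.

Forward inclusion. This inclusion fails. Take C = {1}, S = ∅; then 1 ∈ (C ∪ S) ∪ C but 1 ∉ C ∩ S.

(⊆) fails; (⊇) holds.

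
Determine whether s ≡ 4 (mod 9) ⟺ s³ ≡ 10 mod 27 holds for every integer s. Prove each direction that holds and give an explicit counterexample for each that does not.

Both implications hold.

Forward direction. Suppose s ≡ 4 (mod 9). Working modulo 27, s ∈ {4, 13, 22}; for each such r, r³ ≡ 10 (mod 27).

Converse. The residues r modulo 27 with r³ ≡ 10 (mod 27) are exactly {4, 13, 22}, and each is ≡ 4 (mod 9).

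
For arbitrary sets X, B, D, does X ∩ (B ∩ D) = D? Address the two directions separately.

The sets are not equal: only the forward inclusion holds.

(⟹) Let x ∈ X ∩ (B ∩ D). Then x ∈ X ∩ B ∩ D, from which x ∈ D.

(⟸) This inclusion fails. Take X = ∅, B = ∅, D = {1}; then 1 ∈ D but 1 ∉ X ∩ (B ∩ D).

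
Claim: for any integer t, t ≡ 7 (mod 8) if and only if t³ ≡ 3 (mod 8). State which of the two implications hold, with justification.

(⟹) This fails: take t = 7. Then 7 ≡ 7 (mod 8), but 7³ = 343 ≡ 7 (mod 8), not 3.

(⟸) This fails: take t = 3. Then 3³ = 27 ≡ 3 (mod 8), yet 3 ≡ 3 (mod 8), not 7.

Neither implication holds.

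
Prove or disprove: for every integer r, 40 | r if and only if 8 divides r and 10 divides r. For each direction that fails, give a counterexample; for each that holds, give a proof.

(→) If 40 ∣ r, write r = 40q. Since 40 = 5·8, r = 8·(5q), so 8 ∣ r; and since 40 = 4·10, r = 10·(4q), so 10 ∣ r.

(←) Suppose 8 ∣ r and 10 ∣ r. Any common multiple of 8 and 10 is a multiple of their lcm; here lcm(8, 10) = 8·10/gcd(8, 10) = 80/2 = 40, so 40 ∣ r.

Both directions hold.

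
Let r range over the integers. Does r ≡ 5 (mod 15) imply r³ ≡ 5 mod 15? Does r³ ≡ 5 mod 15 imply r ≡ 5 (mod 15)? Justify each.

The biconditional holds.

[⇒] Suppose r ≡ 5 (mod 15). Write r = 15j + 5. Then (15j + 5)³ = 3375j³ + 3375j² + 1125j + 125 = 15(225j³ + 225j² + 75j + 8) + 5, so r³ ≡ 5 (mod 15).

[⇐] Conversely, suppose r³ ≡ 5 (mod 15). The only residue r in {0, …, 14} with r³ ≡ 5 (mod 15) is r = 5, so r ≡ 5 (mod 15).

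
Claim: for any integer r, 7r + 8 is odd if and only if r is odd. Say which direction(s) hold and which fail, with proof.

Converse. Suppose r is odd; write r = 2j + 1. Then 7r + 8 = 7·(2j + 1) + 8 = 2·7j + 15, which is odd.

Forward direction. Suppose 7r + 8 is odd. Since 7 is odd, 7r and r have the same parity, so 7r + 8 ≡ r + 8 (mod 2). As 8 is even, 7r + 8 is odd exactly when r is odd. Thus r is odd.

Both implications hold.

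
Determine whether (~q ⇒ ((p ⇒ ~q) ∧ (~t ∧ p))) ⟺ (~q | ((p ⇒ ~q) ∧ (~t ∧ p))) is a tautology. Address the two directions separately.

(⇒) This fails. Under p = F, t = F, q = T, the left side is true but the right side is false.

(⇐) This fails. Under p = F, t = F, q = F, the left side is false but the right side is true.

(⇒) fails and (⇐) fails.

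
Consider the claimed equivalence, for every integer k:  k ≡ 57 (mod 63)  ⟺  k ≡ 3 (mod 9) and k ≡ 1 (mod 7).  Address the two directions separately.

Equivalent; both directions hold.

Forward direction. Suppose k ≡ 57 (mod 63); write k = 63j + 57. Since 9 ∣ 63, reducing mod 9 gives k ≡ 57 ≡ 3 (mod 9); since 7 ∣ 63, reducing mod 7 gives k ≡ 57 ≡ 1 (mod 7).

Converse. If k ≡ 3 (mod 9) and k ≡ 1 (mod 7), then by the Chinese remainder theorem k ≡ 57 (mod 63). This is exactly k ≡ 57 (mod 63).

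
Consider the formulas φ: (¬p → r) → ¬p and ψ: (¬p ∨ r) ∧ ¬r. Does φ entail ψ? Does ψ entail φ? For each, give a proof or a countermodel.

[⇒] This fails. Under p = F, r = T, the left side is true but the right side is false.

[⇐] Assume the antecedent. If p is true, the antecedent cannot hold. If p is false, (¬p → r) → ¬p reduces to true regardless of the other variables. Either way (¬p → r) → ¬p holds.

(⇒) fails; (⇐) holds.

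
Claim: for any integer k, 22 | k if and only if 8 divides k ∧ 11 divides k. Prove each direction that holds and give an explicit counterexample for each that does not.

[⇐] Suppose 8 ∣ k and 11 ∣ k. Any common multiple of 8 and 11 is a multiple of their lcm; here gcd(8, 11) = 1, so lcm(8, 11) = 8·11 = 88, so 88 ∣ k. Since 22 ∣ 88, it follows that 22 ∣ k.

[⇒] This fails: take k = 22. Certainly 22 ∣ 22, but 8 ∤ 22.

Not equivalent: only (⇐) holds.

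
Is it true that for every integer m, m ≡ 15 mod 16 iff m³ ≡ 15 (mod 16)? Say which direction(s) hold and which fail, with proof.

Both directions hold.

[⇒] Suppose m ≡ 15 mod 16. Write m = 16j + 15. Then (16j + 15)³ = 4096j³ + 11520j² + 10800j + 3375 = 16(256j³ + 720j² + 675j + 210) + 15, so m³ ≡ 15 (mod 16).

[⇐] Conversely, suppose m³ ≡ 15 (mod 16). The only residue r in {0, …, 15} with r³ ≡ 15 (mod 16) is r = 15, so m ≡ 15 (mod 16).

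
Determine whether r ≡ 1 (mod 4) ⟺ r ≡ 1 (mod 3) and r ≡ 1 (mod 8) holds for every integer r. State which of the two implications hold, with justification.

Only the reverse direction holds.

Converse. If r ≡ 1 (mod 3) and r ≡ 1 (mod 8), then by the Chinese remainder theorem r ≡ 1 (mod 24). Since 1 ≡ 1 (mod 4) and 4 ∣ 24, we get r ≡ 1 (mod 4).

Forward direction. This fails: r = 5 gives 5 ≡ 1 (mod 4) but 5 ≡ 2 (mod 3), so the conjunction on the right does not hold.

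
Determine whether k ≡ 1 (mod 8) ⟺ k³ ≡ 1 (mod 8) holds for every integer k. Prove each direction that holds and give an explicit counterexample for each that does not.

Both directions hold; the statement is true.

(⟸) Suppose k³ ≡ 1 (mod 8). The only residue r in {0, …, 7} with r³ ≡ 1 (mod 8) is r = 1, so k ≡ 1 (mod 8).

(⟹) Suppose k ≡ 1 (mod 8). Write k = 8j + 1. Then (8j + 1)³ = 512j³ + 192j² + 24j + 1 = 8(64j³ + 24j² + 3j) + 1, so k³ ≡ 1 (mod 8).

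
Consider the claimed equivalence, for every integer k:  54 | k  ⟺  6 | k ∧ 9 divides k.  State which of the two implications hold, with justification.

(⟹) If 54 ∣ k, write k = 54q. Since 54 = 9·6, k = 6·(9q), so 6 ∣ k; and since 54 = 6·9, k = 9·(6q), so 9 ∣ k.

(⟸) This fails: take k = 18. Both 6 ∣ 18 and 9 ∣ 18, yet 18 is not a multiple of 54 (since 18 = 0·54 + 18), so 54 ∤ 18.

Not equivalent: only (⇒) holds.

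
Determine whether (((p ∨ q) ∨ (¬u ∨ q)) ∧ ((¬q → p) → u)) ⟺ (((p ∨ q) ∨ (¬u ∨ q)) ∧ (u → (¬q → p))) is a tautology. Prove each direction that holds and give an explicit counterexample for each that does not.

(⇒) Assume the antecedent. If q is true, the consequent reduces to true regardless of the other variables. If q is false, the antecedent forces (q = F, p = F, u = F) or (q = F, p = T, u = T), and the consequent holds there. Either way the consequent holds.

(⇐) This fails. Under q = T, p = F, u = F, the left side is false but the right side is true.

Not equivalent: only (⇒) holds.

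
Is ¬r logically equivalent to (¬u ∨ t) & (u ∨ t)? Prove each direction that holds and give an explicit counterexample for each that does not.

(⇒) fails and (⇐) fails.

(⇒) This fails. Under t = F, u = F, r = F, the left side is true but the right side is false.

(⇐) This fails. Under t = T, u = F, r = T, the left side is false but the right side is true.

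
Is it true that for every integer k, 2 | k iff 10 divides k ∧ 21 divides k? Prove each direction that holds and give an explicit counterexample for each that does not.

[⇐] Suppose 10 ∣ k and 21 ∣ k. Any common multiple of 10 and 21 is a multiple of their lcm; here gcd(10, 21) = 1, so lcm(10, 21) = 10·21 = 210, so 210 ∣ k. Since 2 ∣ 210, it follows that 2 ∣ k.

[⇒] This fails: take k = 2. Certainly 2 ∣ 2, but 10 ∤ 2.

Only the reverse direction holds.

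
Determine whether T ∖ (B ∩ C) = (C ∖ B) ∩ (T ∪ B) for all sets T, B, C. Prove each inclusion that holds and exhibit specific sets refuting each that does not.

Only the reverse inclusion holds.

(⊇) Let x ∈ (C ∖ B) ∩ (T ∪ B). Then x ∈ T ∩ C and x ∉ B, from which x ∈ T ∖ (B ∩ C).

(⊆) This inclusion fails. Take T = {1}, B = ∅, C = ∅; then 1 ∈ T ∖ (B ∩ C) but 1 ∉ (C ∖ B) ∩ (T ∪ B).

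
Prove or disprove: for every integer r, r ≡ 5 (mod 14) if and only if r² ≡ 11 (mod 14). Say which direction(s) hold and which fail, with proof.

Not equivalent: only (⇒) holds.

Converse. This fails: take r = 9. Then 9² = 81 ≡ 11 (mod 14), yet 9 ≡ 9 (mod 14), not 5.

Forward direction. Suppose r ≡ 5 (mod 14). Write r = 14j + 5. Then (14j + 5)² = 196j² + 140j + 25 = 14(14j² + 10j + 1) + 11, so r² ≡ 11 (mod 14).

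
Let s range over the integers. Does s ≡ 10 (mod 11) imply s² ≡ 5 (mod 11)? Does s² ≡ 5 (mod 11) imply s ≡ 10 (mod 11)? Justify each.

(⇒) fails and (⇐) fails.

(⇒) This fails: take s = 10. Then 10 ≡ 10 (mod 11), but 10² = 100 ≡ 1 (mod 11), not 5.

(⇐) This fails: take s = 4. Then 4² = 16 ≡ 5 (mod 11), yet 4 ≡ 4 (mod 11), not 10.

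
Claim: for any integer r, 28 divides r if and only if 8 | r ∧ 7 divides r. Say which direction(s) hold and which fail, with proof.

(⟹) This fails: take r = 28. Certainly 28 ∣ 28, but 8 ∤ 28.

(⟸) Suppose 8 ∣ r and 7 ∣ r. Any common multiple of 8 and 7 is a multiple of their lcm; here gcd(8, 7) = 1, so lcm(8, 7) = 8·7 = 56, so 56 ∣ r. Since 28 ∣ 56, it follows that 28 ∣ r.

Only the converse holds.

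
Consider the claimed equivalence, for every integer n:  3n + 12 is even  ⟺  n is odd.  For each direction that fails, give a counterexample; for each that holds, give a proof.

(→) This fails: n = 4 gives 3n + 12 = 24, which is even, but 4 is even, not odd.

(←) This also fails: n = 7 is odd, but 3n + 12 = 33 is odd, not even.

Neither implication holds.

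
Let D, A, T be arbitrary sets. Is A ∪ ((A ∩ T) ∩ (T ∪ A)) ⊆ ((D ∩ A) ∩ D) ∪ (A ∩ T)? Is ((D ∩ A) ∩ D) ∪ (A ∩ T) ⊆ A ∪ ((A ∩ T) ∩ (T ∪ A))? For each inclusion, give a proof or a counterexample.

The sets are not equal: only the reverse inclusion holds.

(⟹) This inclusion fails. Take D = ∅, A = {1}, T = ∅; then 1 ∈ A ∪ ((A ∩ T) ∩ (T ∪ A)) but 1 ∉ ((D ∩ A) ∩ D) ∪ (A ∩ T).

(⟸) Let x ∈ ((D ∩ A) ∩ D) ∪ (A ∩ T). Then either x ∈ D ∩ A and x ∉ T; or x ∈ A ∩ T and x ∉ D; or x ∈ D ∩ A ∩ T. In each case x ∈ A ∪ ((A ∩ T) ∩ (T ∪ A)), so ((D ∩ A) ∩ D) ∪ (A ∩ T) ⊆ A ∪ ((A ∩ T) ∩ (T ∪ A)).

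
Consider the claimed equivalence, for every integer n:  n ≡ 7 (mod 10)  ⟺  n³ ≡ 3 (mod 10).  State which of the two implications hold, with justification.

Equivalent; both directions hold.

(⟹) Suppose n ≡ 7 (mod 10). Write n = 10j + 7. Then (10j + 7)³ = 1000j³ + 2100j² + 1470j + 343 = 10(100j³ + 210j² + 147j + 34) + 3, so n³ ≡ 3 (mod 10).

(⟸) Conversely, suppose n³ ≡ 3 (mod 10). The only residue r in {0, …, 9} with r³ ≡ 3 (mod 10) is r = 7, so n ≡ 7 (mod 10).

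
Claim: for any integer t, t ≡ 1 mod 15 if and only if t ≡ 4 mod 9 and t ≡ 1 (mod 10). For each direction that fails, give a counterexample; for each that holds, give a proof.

Only the converse holds.

(⇐) If t ≡ 4 (mod 9) and t ≡ 1 (mod 10), then by the Chinese remainder theorem t ≡ 31 (mod 90). Since 31 ≡ 1 (mod 15) and 15 ∣ 90, we get t ≡ 1 (mod 15).

(⇒) This fails: t = 1 gives 1 ≡ 1 (mod 15) but 1 ≡ 1 (mod 9), so the conjunction on the right does not hold.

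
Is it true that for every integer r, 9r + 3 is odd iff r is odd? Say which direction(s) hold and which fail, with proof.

(⇒) This fails: r = 4 gives 9r + 3 = 39, which is odd, but 4 is even, not odd.

(⇐) This also fails: r = 1 is odd, but 9r + 3 = 12 is even, not odd.

(⇒) fails and (⇐) fails.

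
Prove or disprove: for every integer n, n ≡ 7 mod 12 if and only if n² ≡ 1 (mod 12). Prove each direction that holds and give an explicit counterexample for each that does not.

Converse. This fails: take n = 1. Then 1² = 1 ≡ 1 (mod 12), yet 1 ≡ 1 (mod 12), not 7.

Forward direction. Suppose n ≡ 7 mod 12. Write n = 12j + 7. Then (12j + 7)² = 144j² + 168j + 49 = 12(12j² + 14j + 4) + 1, so n² ≡ 1 (mod 12).

The forward direction holds; the converse fails.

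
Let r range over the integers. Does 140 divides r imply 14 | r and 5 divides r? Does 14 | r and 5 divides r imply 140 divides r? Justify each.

The forward direction holds; the converse fails.

(←) This fails: take r = 70. Both 14 ∣ 70 and 5 ∣ 70, yet 70 is not a multiple of 140 (since 70 = 0·140 + 70), so 140 ∤ 70.

(→) If 140 ∣ r, write r = 140q. Since 140 = 10·14, r = 14·(10q), so 14 ∣ r; and since 140 = 28·5, r = 5·(28q), so 5 ∣ r.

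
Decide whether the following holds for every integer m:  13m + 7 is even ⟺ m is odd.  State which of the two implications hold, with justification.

The biconditional holds.

Converse. Suppose m is odd; write m = 2j + 1. Then 13m + 7 = 13·(2j + 1) + 7 = 2·13j + 20, which is even.

Forward direction. Suppose 13m + 7 is even. Since 13 is odd, 13m and m have the same parity, so 13m + 7 ≡ m + 7 (mod 2). As 7 is odd, 13m + 7 is even exactly when m is odd. Thus m is odd.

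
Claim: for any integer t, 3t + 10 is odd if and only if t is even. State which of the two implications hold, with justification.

(⇒) fails and (⇐) fails.

(⟹) This fails: t = 5 gives 3t + 10 = 25, which is odd, but 5 is odd, not even.

(⟸) This also fails: t = 6 is even, but 3t + 10 = 28 is even, not odd.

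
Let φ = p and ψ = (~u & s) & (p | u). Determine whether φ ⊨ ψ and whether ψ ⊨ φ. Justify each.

(⟹) This fails. Under s = F, p = T, u = F, the left side is true but the right side is false.

(⟸) Assume the antecedent. If s is true, the antecedent forces (s = T, p = T, u = F), and p holds there. If s is false, the antecedent cannot hold. Either way p holds.

Only the converse holds.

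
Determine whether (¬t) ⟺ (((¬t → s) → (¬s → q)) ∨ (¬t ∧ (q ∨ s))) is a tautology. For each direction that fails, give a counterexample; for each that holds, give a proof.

(→) Assume the antecedent. If q is true, the consequent reduces to true regardless of the other variables. If q is false, the antecedent forces (q = F, s = F, t = F) or (q = F, s = T, t = F), and the consequent holds there. Either way the consequent holds.

(←) This fails. Under q = T, s = F, t = T, the left side is false but the right side is true.

Not equivalent: only (⇒) holds.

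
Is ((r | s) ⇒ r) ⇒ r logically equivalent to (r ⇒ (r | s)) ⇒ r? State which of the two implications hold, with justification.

Converse. Assume the antecedent. If s is true, ((r | s) ⇒ r) ⇒ r reduces to true regardless of the other variables. If s is false, the antecedent forces (s = F, r = T), and ((r | s) ⇒ r) ⇒ r holds there. Either way ((r | s) ⇒ r) ⇒ r holds.

Forward direction. This fails. Under s = T, r = F, the left side is true but the right side is false.

The forward direction fails; the converse holds.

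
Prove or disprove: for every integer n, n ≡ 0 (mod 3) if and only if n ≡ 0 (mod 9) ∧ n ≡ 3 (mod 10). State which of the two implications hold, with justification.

Only the converse holds.

[⇒] This fails: n = 0 gives 0 ≡ 0 (mod 3) but 0 ≡ 0 (mod 10), so the conjunction on the right does not hold.

[⇐] Conversely, if n ≡ 0 (mod 9) and n ≡ 3 (mod 10), then by the Chinese remainder theorem n ≡ 63 (mod 90). Since 63 ≡ 0 (mod 3) and 3 ∣ 90, we get n ≡ 0 (mod 3).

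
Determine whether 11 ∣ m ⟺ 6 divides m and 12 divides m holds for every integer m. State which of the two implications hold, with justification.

(⇒) fails and (⇐) fails.

Forward direction. This fails: take m = 11. Certainly 11 ∣ 11, but 6 ∤ 11.

Converse. This fails: take m = 12. Both 6 ∣ 12 and 12 ∣ 12, yet 12 is not a multiple of 11 (since 12 = 1·11 + 1), so 11 ∤ 12.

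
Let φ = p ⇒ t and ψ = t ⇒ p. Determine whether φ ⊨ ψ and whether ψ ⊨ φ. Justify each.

Both directions fail.

[⇒] This fails. Under p = F, t = T, the left side is true but the right side is false.

[⇐] This fails. Under p = T, t = F, the left side is false but the right side is true.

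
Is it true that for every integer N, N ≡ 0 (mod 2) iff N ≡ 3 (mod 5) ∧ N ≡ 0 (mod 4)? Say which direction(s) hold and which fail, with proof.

Not equivalent: only (⇐) holds.

(⟹) This fails: N = 0 gives 0 ≡ 0 (mod 2) but 0 ≡ 0 (mod 5), so the conjunction on the right does not hold.

(⟸) Conversely, if N ≡ 3 (mod 5) and N ≡ 0 (mod 4), then by the Chinese remainder theorem N ≡ 8 (mod 20). Since 8 ≡ 0 (mod 2) and 2 ∣ 20, we get N ≡ 0 (mod 2).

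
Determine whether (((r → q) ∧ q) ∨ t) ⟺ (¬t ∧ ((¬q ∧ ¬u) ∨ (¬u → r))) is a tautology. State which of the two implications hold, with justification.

Neither direction holds.

(⇒) This fails. Under t = T, q = F, r = F, u = F, the left side is true but the right side is false.

(⇐) This fails. Under t = F, q = F, r = F, u = F, the left side is false but the right side is true.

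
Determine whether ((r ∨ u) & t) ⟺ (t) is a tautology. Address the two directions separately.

(⟹) Assume the antecedent. If r is true, the antecedent forces (r = T, u = F, t = T) or (r = T, u = T, t = T), and t holds there. If r is false, the antecedent forces (r = F, u = T, t = T), and t holds there. Either way t holds.

(⟸) This fails. Under r = F, u = F, t = T, the left side is false but the right side is true.

Not equivalent: only (⇒) holds.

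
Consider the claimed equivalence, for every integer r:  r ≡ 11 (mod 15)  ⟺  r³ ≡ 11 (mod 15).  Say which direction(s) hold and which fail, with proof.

(⟹) Suppose r ≡ 11 (mod 15). Write r = 15j + 11. Then (15j + 11)³ = 3375j³ + 7425j² + 5445j + 1331 = 15(225j³ + 495j² + 363j + 88) + 11, so r³ ≡ 11 (mod 15).

(⟸) Conversely, suppose r³ ≡ 11 (mod 15). The only residue r in {0, …, 14} with r³ ≡ 11 (mod 15) is r = 11, so r ≡ 11 (mod 15).

Both directions hold.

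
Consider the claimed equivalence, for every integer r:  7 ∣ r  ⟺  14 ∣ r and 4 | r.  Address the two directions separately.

(⇒) This fails: take r = 7. Certainly 7 ∣ 7, but 14 ∤ 7.

(⇐) Suppose 14 ∣ r and 4 ∣ r. Any common multiple of 14 and 4 is a multiple of their lcm; here lcm(14, 4) = 14·4/gcd(14, 4) = 56/2 = 28, so 28 ∣ r. Since 7 ∣ 28, it follows that 7 ∣ r.

Only the reverse direction holds.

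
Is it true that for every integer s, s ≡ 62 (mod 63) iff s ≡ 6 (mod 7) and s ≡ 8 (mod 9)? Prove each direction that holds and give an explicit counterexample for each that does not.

Both implications hold.

[⇒] Suppose s ≡ 62 (mod 63); write s = 63j + 62. Since 7 ∣ 63, reducing mod 7 gives s ≡ 62 ≡ 6 (mod 7); since 9 ∣ 63, reducing mod 9 gives s ≡ 62 ≡ 8 (mod 9).

[⇐] Conversely, if s ≡ 6 (mod 7) and s ≡ 8 (mod 9), then by the Chinese remainder theorem s ≡ 62 (mod 63). This is exactly s ≡ 62 (mod 63).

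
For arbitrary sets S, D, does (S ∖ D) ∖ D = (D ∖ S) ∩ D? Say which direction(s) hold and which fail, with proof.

(⊆) This inclusion fails. Take S = {1}, D = ∅; then 1 ∈ (S ∖ D) ∖ D but 1 ∉ (D ∖ S) ∩ D.

(⊇) This inclusion fails. Take S = ∅, D = {1}; then 1 ∈ (D ∖ S) ∩ D but 1 ∉ (S ∖ D) ∖ D.

(⊆) fails and (⊇) fails.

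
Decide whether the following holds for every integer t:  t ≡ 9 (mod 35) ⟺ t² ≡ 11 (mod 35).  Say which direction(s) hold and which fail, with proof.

Forward direction. Suppose t ≡ 9 (mod 35). Write t = 35j + 9. Then (35j + 9)² = 1225j² + 630j + 81 = 35(35j² + 18j + 2) + 11, so t² ≡ 11 (mod 35).

Converse. This fails: take t = 16. Then 16² = 256 ≡ 11 (mod 35), yet 16 ≡ 16 (mod 35), not 9.

(⇒) holds; (⇐) fails.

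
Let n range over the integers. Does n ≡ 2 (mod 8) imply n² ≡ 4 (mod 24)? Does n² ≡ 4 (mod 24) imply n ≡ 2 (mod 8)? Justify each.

(→) This fails: take n = 18. Then 18 ≡ 2 (mod 8), but 18² = 324 ≡ 12 (mod 24), not 4.

(←) This fails: take n = 14. Then 14² = 196 ≡ 4 (mod 24), yet 14 ≡ 6 (mod 8), not 2.

(⇒) fails and (⇐) fails.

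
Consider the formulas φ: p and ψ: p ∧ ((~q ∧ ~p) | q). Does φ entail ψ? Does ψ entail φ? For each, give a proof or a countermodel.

Converse. Assume the antecedent. If q is true, the antecedent forces (q = T, p = T), and p holds there. If q is false, the antecedent cannot hold. Either way p holds.

Forward direction. This fails. Under q = F, p = T, the left side is true but the right side is false.

Only the reverse direction holds.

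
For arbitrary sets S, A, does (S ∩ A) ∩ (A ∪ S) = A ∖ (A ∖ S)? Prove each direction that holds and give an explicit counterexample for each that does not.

Both inclusions hold; the sets are equal.

(⟹) Let x ∈ (S ∩ A) ∩ (A ∪ S). Then x ∈ S ∩ A, from which x ∈ A ∖ (A ∖ S).

(⟸) Let x ∈ A ∖ (A ∖ S). Then x ∈ S ∩ A, from which x ∈ (S ∩ A) ∩ (A ∪ S).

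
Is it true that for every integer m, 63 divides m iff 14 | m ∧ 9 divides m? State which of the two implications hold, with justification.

[⇒] This fails: take m = 63. Certainly 63 ∣ 63, but 14 ∤ 63.

[⇐] Suppose 14 ∣ m and 9 ∣ m. Any common multiple of 14 and 9 is a multiple of their lcm; here gcd(14, 9) = 1, so lcm(14, 9) = 14·9 = 126, so 126 ∣ m. Since 63 ∣ 126, it follows that 63 ∣ m.

(⇒) fails; (⇐) holds.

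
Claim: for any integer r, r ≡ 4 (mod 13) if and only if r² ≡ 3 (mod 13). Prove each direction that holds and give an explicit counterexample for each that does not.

[⇐] This fails: take r = 9. Then 9² = 81 ≡ 3 (mod 13), yet 9 ≡ 9 (mod 13), not 4.

[⇒] Suppose r ≡ 4 (mod 13). Write r = 13j + 4. Then (13j + 4)² = 169j² + 104j + 16 = 13(13j² + 8j + 1) + 3, so r² ≡ 3 (mod 13).

Only the forward direction holds.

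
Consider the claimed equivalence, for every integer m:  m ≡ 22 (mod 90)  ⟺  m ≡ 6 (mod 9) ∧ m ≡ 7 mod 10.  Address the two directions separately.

(→) This fails: m = 22 gives 22 ≡ 22 (mod 90) but 22 ≡ 4 (mod 9), so the conjunction on the right does not hold.

(←) This fails: m = 87 satisfies both congruences on the right (87 ≡ 6 mod 9 and 87 ≡ 7 mod 10) yet 87 ≡ 87 (mod 90), not 22.

(⇒) fails and (⇐) fails.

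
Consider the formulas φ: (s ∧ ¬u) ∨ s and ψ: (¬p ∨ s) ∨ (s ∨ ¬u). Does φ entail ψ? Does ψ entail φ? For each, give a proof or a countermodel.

(⇒) Assume the antecedent. If s is true, (¬p ∨ s) ∨ (s ∨ ¬u) reduces to true regardless of the other variables. If s is false, the antecedent cannot hold. Either way (¬p ∨ s) ∨ (s ∨ ¬u) holds.

(⇐) This fails. Under s = F, p = F, u = F, the left side is false but the right side is true.

The forward direction holds; the converse fails.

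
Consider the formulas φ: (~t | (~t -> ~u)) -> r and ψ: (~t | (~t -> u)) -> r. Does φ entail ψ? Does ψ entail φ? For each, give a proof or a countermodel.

Both implications hold.

(⇐) Assume the antecedent. If u is true, the antecedent forces (u = T, r = T, t = F) or (u = T, r = T, t = T), and (~t | (~t -> ~u)) -> r holds there. If u is false, the antecedent forces (u = F, r = T, t = F) or (u = F, r = T, t = T), and (~t | (~t -> ~u)) -> r holds there. Either way (~t | (~t -> ~u)) -> r holds.

(⇒) Assume the antecedent. If u is true, the antecedent forces (u = T, r = T, t = F) or (u = T, r = T, t = T), and (~t | (~t -> u)) -> r holds there. If u is false, the antecedent forces (u = F, r = T, t = F) or (u = F, r = T, t = T), and (~t | (~t -> u)) -> r holds there. Either way (~t | (~t -> u)) -> r holds.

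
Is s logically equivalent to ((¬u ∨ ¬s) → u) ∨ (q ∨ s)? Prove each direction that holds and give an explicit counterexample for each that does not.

Only the forward direction holds.

(⟹) Assume the antecedent. If u is true, ((¬u ∨ ¬s) → u) ∨ (q ∨ s) reduces to true regardless of the other variables. If u is false, the antecedent forces (u = F, q = F, s = T) or (u = F, q = T, s = T), and ((¬u ∨ ¬s) → u) ∨ (q ∨ s) holds there. Either way ((¬u ∨ ¬s) → u) ∨ (q ∨ s) holds.

(⟸) This fails. Under u = T, q = F, s = F, the left side is false but the right side is true.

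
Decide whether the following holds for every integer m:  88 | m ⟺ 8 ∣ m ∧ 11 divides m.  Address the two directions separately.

Both directions hold; the statement is true.

(→) If 88 ∣ m, write m = 88q. Since 88 = 11·8, m = 8·(11q), so 8 ∣ m; and since 88 = 8·11, m = 11·(8q), so 11 ∣ m.

(←) Suppose 8 ∣ m and 11 ∣ m. Any common multiple of 8 and 11 is a multiple of their lcm; here gcd(8, 11) = 1, so lcm(8, 11) = 8·11 = 88, so 88 ∣ m.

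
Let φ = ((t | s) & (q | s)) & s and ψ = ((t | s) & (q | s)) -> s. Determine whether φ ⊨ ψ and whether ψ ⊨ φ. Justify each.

Only the forward implication holds.

(⟹) Assume the antecedent. If q is true, the antecedent forces (q = T, s = T, t = F) or (q = T, s = T, t = T), and ((t | s) & (q | s)) -> s holds there. If q is false, ((t | s) & (q | s)) -> s reduces to true regardless of the other variables. Either way ((t | s) & (q | s)) -> s holds.

(⟸) This fails. Under q = F, s = F, t = F, the left side is false but the right side is true.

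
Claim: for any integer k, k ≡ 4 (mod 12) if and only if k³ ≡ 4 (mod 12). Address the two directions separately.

(→) Suppose k ≡ 4 (mod 12). Write k = 12j + 4. Then (12j + 4)³ = 1728j³ + 1728j² + 576j + 64 = 12(144j³ + 144j² + 48j + 5) + 4, so k³ ≡ 4 (mod 12).

(←) This fails: take k = 10. Then 10³ = 1000 ≡ 4 (mod 12), yet 10 ≡ 10 (mod 12), not 4.

The forward direction holds; the converse fails.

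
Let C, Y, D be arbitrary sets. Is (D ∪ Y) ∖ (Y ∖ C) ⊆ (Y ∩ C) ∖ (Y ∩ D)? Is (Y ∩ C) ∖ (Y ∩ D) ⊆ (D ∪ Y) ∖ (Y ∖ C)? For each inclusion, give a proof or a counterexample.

The sets are not equal: only the reverse inclusion holds.

(⟸) Let x ∈ (Y ∩ C) ∖ (Y ∩ D). Then x ∈ C ∩ Y and x ∉ D, from which x ∈ (D ∪ Y) ∖ (Y ∖ C).

(⟹) This inclusion fails. Take C = ∅, Y = ∅, D = {1}; then 1 ∈ (D ∪ Y) ∖ (Y ∖ C) but 1 ∉ (Y ∩ C) ∖ (Y ∩ D).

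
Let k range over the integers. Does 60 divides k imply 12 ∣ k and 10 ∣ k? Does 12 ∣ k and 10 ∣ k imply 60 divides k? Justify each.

The biconditional holds.

(⟹) If 60 ∣ k, write k = 60q. Since 60 = 5·12, k = 12·(5q), so 12 ∣ k; and since 60 = 6·10, k = 10·(6q), so 10 ∣ k.

(⟸) Suppose 12 ∣ k and 10 ∣ k. Any common multiple of 12 and 10 is a multiple of their lcm; here lcm(12, 10) = 12·10/gcd(12, 10) = 120/2 = 60, so 60 ∣ k.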